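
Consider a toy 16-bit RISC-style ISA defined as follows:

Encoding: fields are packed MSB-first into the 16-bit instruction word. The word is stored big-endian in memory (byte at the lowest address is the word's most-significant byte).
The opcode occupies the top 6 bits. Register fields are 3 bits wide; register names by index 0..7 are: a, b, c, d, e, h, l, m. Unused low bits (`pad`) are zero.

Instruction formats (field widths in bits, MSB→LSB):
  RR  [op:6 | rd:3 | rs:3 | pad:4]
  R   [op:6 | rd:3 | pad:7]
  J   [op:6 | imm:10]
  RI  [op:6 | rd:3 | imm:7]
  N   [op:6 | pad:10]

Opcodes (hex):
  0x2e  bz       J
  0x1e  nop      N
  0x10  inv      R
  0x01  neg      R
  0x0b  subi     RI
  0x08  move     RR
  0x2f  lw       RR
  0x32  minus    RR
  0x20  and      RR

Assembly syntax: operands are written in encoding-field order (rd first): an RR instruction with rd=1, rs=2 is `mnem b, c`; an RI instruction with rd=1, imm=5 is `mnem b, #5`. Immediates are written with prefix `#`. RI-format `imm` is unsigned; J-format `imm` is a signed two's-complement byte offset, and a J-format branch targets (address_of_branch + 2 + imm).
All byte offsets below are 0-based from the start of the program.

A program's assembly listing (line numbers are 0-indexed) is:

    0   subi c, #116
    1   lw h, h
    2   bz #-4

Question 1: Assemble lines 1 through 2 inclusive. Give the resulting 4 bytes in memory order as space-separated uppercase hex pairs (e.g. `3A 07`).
BE D0 BB FC

L1: lw op=0x2f:6|rd=5:3|rs=5:3|pad=0:4 ⇒ 0xbed0 ⇒ big be d0
L2: bz op=0x2e:6|imm=-4:10 ⇒ 0xbbfc ⇒ big bb fc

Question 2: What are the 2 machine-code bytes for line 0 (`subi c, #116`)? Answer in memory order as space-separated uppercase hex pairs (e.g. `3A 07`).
2D 74

line 0 (subi): pack op=0xb:6|rd=2:3|imm=116:7 = 0x2d74; big→ 2d 74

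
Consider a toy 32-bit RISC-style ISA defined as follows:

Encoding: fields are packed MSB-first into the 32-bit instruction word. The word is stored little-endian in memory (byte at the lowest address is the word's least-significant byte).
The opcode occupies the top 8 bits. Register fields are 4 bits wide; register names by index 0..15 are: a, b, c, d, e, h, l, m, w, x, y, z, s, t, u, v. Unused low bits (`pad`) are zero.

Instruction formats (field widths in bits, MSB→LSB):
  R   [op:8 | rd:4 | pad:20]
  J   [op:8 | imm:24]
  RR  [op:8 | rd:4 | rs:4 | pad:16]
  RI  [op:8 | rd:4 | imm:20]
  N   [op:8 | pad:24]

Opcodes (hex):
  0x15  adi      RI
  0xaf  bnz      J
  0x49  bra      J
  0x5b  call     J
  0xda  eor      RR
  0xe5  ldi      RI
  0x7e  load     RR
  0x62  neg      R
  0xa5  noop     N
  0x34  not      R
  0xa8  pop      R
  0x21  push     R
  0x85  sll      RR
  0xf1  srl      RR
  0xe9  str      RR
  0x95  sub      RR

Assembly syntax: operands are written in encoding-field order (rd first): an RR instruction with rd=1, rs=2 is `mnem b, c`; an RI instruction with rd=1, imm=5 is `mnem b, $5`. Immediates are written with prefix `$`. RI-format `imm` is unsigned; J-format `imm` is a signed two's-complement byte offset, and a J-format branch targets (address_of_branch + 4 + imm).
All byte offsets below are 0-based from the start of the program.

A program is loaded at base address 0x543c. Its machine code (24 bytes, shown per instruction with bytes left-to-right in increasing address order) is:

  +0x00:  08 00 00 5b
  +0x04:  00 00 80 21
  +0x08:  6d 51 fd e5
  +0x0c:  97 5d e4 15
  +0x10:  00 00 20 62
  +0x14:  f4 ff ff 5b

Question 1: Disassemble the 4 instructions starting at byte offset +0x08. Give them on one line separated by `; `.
ldi v, $872813; adi u, $286103; neg c; call $-12

+0x08: 6d 51 fd e5 ⇒ word 0xe5fd516d (little)
  top 8b → 0xe5 → ldi [RI]
  [23:20] rd=15 = v
  [19:0] imm=872813 = $872813
+0x0c: 97 5d e4 15 ⇒ word 0x15e45d97 (little)
  top 8b → 0x15 → adi [RI]
  [23:20] rd=14 = u
  [19:0] imm=286103 = $286103
+0x10: 00 00 20 62 ⇒ word 0x62200000 (little)
  top 8b → 0x62 → neg [R]
  [23:20] rd=2 = c
+0x14: f4 ff ff 5b ⇒ word 0x5bfffff4 (little)
  top 8b → 0x5b → call [J]
  [23:0] imm=16777204 (s24→-12) = $-12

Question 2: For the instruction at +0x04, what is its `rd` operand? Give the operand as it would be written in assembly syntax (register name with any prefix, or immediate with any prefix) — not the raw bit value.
off 0x04: read 00 00 80 21 as little → 0x21800000
  op=0x21800000>>24=0x21 ⇒ push (R)
  rd@[23:20]=0x8 ⇒ w

w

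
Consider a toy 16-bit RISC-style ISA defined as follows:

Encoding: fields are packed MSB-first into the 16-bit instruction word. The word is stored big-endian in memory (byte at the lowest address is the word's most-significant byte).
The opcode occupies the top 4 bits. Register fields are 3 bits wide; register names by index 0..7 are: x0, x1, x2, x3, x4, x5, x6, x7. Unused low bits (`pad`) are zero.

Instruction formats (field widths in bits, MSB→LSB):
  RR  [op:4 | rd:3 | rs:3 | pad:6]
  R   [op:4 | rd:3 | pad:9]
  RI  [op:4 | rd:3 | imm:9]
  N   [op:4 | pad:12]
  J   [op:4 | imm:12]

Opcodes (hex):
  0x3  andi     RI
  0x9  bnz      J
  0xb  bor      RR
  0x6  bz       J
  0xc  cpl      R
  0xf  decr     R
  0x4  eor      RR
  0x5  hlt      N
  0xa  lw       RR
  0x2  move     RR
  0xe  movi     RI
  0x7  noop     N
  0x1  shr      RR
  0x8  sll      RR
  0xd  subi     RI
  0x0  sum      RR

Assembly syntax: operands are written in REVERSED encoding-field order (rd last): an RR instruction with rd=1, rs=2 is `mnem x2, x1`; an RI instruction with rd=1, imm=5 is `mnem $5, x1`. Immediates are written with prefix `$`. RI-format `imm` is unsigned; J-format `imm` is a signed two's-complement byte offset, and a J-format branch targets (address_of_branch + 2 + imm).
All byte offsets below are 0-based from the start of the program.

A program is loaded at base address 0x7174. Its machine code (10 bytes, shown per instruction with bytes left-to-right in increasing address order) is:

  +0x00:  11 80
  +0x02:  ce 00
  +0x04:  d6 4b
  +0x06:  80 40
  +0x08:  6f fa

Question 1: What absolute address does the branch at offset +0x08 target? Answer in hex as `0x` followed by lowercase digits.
off 0x08: read 6f fa as big → 0x6ffa
  top 4b → 0x6 → bz [J]
  imm@[11:0]=0xffa (s12→-6) ⇒ $-6
  target = base 0x7174 + off 0x08 + 2 + imm -6 = 0x7178

0x7178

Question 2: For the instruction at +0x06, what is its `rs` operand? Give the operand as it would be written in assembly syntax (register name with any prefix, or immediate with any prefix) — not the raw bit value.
x1

+0x06: 80 40 ⇒ word 0x8040 (big)
  top 4b → 0x8 → sll [RR]
  rd: (w>>9)&0x7=0x0 → x0
  rs: (w>>6)&0x7=0x1 → x1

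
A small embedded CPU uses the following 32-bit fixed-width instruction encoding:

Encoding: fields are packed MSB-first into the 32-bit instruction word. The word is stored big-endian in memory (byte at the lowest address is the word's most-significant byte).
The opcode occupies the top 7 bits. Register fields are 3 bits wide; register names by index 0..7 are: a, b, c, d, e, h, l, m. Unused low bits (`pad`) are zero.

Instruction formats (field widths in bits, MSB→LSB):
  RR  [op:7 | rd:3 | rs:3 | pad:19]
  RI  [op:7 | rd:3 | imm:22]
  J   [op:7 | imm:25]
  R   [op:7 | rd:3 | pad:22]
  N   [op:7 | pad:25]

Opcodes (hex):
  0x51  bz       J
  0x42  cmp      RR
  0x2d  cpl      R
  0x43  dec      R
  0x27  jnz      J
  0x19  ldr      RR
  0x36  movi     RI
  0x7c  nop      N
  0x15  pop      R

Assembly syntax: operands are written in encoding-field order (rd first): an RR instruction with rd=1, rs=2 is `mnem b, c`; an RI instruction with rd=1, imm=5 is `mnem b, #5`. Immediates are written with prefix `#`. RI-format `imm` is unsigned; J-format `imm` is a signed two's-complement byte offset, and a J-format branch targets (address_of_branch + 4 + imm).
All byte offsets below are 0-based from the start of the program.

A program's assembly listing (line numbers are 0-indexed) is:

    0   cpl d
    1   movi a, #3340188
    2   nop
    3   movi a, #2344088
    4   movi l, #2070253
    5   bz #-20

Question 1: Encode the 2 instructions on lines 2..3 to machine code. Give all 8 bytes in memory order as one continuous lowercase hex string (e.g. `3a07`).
2. nop fields op=0x7c:7|pad=0:25 → word f8000000h → f8 00 00 00
3. movi fields op=0x36:7|rd=0:3|imm=2344088:22 → word 6c23c498h → 6c 23 c4 98

f80000006c23c498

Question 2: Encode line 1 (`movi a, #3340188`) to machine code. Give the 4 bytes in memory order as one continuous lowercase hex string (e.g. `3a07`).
6c32f79c

1. movi fields op=0x36:7|rd=0:3|imm=3340188:22 → word 6c32f79ch → 6c 32 f7 9c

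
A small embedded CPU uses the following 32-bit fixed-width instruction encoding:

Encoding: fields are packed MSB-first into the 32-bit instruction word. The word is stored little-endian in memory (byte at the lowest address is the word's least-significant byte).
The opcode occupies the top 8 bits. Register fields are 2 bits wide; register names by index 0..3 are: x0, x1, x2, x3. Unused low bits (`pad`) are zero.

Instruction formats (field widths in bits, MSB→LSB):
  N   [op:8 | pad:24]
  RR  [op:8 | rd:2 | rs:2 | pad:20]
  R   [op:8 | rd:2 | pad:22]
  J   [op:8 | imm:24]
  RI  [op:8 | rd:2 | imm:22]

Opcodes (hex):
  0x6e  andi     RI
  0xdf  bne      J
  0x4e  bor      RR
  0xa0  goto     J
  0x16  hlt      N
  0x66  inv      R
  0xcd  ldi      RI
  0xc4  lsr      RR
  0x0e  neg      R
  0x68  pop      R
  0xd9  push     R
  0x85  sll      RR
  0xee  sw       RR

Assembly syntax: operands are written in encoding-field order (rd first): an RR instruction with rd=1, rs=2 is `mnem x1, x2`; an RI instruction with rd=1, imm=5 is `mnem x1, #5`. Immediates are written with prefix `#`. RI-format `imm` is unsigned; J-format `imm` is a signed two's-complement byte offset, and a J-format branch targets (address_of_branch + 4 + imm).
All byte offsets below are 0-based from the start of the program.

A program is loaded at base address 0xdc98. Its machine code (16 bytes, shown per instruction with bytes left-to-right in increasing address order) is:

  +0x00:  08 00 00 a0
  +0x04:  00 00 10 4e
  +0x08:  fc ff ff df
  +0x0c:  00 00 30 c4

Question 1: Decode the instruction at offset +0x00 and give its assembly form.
goto #8

off 0x00: read 08 00 00 a0 as little → 0xa0000008
  opcode bits[31:24]=0xa0: goto/J
  imm@[23:0]=0x8 ⇒ #8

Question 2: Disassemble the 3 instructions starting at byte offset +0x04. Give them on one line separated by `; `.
bor x0, x1; bne #-4; lsr x0, x3

off 0x04: read 00 00 10 4e as little → 0x4e100000
  top 8b → 0x4e → bor [RR]
  [23:22] rd=0 = x0
  [21:20] rs=1 = x1
off 0x08: read fc ff ff df as little → 0xdffffffc
  top 8b → 0xdf → bne [J]
  [23:0] imm=16777212 (s24→-4) = #-4
off 0x0c: read 00 00 30 c4 as little → 0xc4300000
  top 8b → 0xc4 → lsr [RR]
  [23:22] rd=0 = x0
  [21:20] rs=3 = x3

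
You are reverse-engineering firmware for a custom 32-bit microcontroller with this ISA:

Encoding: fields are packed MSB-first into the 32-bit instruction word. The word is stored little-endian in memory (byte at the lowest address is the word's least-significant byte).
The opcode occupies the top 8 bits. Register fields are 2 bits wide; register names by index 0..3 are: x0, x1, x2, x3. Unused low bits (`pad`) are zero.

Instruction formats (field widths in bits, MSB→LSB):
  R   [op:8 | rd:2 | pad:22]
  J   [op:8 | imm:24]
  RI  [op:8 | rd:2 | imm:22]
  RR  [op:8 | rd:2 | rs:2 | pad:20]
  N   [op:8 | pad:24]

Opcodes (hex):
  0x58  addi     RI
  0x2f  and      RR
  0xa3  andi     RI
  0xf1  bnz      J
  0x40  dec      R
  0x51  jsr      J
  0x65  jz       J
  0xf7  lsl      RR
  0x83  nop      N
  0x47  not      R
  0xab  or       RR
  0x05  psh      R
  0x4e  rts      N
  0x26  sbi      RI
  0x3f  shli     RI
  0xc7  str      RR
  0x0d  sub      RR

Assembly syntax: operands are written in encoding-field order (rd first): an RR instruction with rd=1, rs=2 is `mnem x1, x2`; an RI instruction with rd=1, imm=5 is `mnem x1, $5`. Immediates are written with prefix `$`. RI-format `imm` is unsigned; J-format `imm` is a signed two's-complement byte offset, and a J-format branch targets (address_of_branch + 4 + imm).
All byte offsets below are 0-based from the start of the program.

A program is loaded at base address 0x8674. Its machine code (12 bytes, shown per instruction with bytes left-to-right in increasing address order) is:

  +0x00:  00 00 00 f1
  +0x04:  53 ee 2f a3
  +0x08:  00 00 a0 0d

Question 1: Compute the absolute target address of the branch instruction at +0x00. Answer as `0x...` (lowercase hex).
0x8678

off 0x00: read 00 00 00 f1 as little → 0xf1000000
  top 8b → 0xf1 → bnz [J]
  imm: (w>>0)&0xffffff=0x0 → $0
  target = base 0x8674 + off 0x00 + 4 + imm 0 = 0x8678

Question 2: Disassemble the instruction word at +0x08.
+0x08: 00 00 a0 0d ⇒ word 0x0da00000 (little)
  opcode bits[31:24]=0xd: sub/RR
  rd: (w>>22)&0x3=0x2 → x2
  rs: (w>>20)&0x3=0x2 → x2

sub x2, x2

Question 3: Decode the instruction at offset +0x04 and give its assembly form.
andi x0, $3141203

+0x04: 53 ee 2f a3 ⇒ word 0xa32fee53 (little)
  top 8b → 0xa3 → andi [RI]
  rd: (w>>22)&0x3=0x0 → x0
  imm: (w>>0)&0x3fffff=0x2fee53 → $3141203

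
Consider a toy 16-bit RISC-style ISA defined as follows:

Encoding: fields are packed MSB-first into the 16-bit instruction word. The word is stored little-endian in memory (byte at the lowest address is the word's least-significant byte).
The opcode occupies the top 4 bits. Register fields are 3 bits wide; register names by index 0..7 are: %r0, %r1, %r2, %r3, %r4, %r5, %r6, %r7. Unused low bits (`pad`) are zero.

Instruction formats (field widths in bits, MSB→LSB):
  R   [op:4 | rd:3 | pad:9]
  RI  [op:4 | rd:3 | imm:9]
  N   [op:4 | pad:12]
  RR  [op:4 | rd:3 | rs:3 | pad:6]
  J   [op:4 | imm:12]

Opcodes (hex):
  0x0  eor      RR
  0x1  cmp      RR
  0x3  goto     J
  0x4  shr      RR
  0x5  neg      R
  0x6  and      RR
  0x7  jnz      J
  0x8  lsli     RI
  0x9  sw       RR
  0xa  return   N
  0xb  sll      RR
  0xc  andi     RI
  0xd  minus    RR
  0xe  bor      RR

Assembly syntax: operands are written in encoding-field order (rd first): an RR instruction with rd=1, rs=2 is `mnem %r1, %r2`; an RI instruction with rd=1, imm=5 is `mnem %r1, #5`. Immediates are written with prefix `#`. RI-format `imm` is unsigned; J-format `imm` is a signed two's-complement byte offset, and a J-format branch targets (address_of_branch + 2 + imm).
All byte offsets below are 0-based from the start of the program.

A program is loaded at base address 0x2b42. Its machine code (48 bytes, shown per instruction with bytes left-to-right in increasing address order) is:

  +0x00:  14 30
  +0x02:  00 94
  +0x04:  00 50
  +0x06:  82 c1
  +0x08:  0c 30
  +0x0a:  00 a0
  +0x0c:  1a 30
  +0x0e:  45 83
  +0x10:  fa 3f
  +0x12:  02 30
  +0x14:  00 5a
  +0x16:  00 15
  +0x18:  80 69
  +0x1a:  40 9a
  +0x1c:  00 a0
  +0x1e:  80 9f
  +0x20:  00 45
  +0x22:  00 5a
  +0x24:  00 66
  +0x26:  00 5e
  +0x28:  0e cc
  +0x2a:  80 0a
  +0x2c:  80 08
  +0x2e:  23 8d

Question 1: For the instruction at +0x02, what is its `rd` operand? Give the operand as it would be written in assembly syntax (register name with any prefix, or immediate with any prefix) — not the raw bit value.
%r2

[02] 00 94 → 0x9400
  op=0x9400>>12=0x9 ⇒ sw (RR)
  rd: (w>>9)&0x7=0x2 → %r2
  rs: (w>>6)&0x7=0x0 → %r0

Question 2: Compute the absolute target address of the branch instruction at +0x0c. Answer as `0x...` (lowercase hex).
[0c] 1a 30 → 0x301a
  opcode bits[15:12]=0x3: goto/J
  imm@[11:0]=0x1a ⇒ #26
  target = base 0x2b42 + off 0x0c + 2 + imm 26 = 0x2b6a

0x2b6a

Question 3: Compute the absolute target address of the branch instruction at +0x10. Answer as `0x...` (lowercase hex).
off 0x10: read fa 3f as little → 0x3ffa
  opcode bits[15:12]=0x3: goto/J
  imm: (w>>0)&0xfff=0xffa (s12→-6) → #-6
  target = base 0x2b42 + off 0x10 + 2 + imm -6 = 0x2b4e

0x2b4e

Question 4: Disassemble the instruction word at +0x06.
andi %r0, #386

@+06  little-endian(82 c1) = 0xc182
  opcode bits[15:12]=0xc: andi/RI
  rd: (w>>9)&0x7=0x0 → %r0
  imm: (w>>0)&0x1ff=0x182 → #386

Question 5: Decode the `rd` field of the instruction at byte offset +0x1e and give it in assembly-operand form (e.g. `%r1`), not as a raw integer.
@+1e  little-endian(80 9f) = 0x9f80
  top 4b → 0x9 → sw [RR]
  [11:9] rd=7 = %r7
  [8:6] rs=6 = %r6

%r7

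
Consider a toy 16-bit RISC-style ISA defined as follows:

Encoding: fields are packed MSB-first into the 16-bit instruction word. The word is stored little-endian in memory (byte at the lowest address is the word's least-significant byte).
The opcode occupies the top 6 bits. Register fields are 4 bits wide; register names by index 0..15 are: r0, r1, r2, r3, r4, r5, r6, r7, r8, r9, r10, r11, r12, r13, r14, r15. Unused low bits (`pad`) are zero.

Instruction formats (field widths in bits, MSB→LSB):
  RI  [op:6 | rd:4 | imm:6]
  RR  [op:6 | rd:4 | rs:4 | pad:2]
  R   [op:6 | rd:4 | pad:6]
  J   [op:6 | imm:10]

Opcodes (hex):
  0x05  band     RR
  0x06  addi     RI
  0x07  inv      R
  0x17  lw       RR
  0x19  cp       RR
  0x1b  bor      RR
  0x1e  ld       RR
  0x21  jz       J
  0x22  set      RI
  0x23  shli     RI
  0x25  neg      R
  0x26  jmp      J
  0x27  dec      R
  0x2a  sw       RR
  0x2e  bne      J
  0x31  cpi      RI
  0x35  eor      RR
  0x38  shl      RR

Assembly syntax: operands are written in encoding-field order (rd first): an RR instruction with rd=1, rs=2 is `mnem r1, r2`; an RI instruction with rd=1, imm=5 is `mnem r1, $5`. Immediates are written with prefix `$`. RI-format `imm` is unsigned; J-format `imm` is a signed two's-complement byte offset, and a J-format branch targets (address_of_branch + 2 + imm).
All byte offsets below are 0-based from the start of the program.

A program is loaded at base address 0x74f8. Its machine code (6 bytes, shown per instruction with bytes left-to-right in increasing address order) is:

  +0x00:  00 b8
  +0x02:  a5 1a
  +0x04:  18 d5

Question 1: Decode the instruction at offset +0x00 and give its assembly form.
bne $0

+0x00: 00 b8 ⇒ word 0xb800 (little)
  op=0xb800>>10=0x2e ⇒ bne (J)
  imm@[9:0]=0x0 ⇒ $0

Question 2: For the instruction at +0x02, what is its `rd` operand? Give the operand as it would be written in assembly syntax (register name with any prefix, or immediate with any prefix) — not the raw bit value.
@+02  little-endian(a5 1a) = 0x1aa5
  opcode bits[15:10]=0x6: addi/RI
  rd@[9:6]=0xa ⇒ r10
  imm@[5:0]=0x25 ⇒ $37

r10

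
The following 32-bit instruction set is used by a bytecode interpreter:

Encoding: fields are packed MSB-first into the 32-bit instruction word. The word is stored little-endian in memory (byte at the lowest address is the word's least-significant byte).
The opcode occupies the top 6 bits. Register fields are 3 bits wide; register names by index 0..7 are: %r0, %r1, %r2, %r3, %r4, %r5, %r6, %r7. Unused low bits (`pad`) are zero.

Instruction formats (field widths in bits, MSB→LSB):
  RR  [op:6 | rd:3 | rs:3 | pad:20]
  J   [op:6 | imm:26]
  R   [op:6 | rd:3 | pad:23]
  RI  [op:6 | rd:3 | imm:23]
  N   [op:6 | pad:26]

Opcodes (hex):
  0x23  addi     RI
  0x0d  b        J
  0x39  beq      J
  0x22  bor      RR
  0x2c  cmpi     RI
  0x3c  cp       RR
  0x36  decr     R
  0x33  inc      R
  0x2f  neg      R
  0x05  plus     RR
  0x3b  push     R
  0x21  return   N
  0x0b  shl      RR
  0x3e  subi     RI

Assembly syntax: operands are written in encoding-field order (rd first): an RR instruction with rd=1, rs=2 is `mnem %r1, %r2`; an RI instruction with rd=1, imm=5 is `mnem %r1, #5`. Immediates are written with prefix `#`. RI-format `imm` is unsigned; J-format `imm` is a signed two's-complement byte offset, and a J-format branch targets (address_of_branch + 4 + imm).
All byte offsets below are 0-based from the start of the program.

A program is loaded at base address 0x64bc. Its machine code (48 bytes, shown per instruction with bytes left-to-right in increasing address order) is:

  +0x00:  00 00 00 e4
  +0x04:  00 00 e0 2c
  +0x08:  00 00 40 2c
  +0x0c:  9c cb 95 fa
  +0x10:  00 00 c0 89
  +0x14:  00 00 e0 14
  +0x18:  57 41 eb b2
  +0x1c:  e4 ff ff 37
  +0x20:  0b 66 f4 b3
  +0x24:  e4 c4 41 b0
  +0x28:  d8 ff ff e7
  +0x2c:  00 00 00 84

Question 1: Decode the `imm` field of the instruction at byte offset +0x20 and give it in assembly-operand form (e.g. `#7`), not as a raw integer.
@+20  little-endian(0b 66 f4 b3) = 0xb3f4660b
  top 6b → 0x2c → cmpi [RI]
  [25:23] rd=7 = %r7
  [22:0] imm=7628299 = #7628299

#7628299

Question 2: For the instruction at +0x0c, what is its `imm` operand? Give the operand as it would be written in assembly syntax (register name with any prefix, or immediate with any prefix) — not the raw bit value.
[0c] 9c cb 95 fa → 0xfa95cb9c
  top 6b → 0x3e → subi [RI]
  rd: (w>>23)&0x7=0x5 → %r5
  imm: (w>>0)&0x7fffff=0x15cb9c → #1428380

#1428380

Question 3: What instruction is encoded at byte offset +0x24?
cmpi %r0, #4310244

+0x24: e4 c4 41 b0 ⇒ word 0xb041c4e4 (little)
  top 6b → 0x2c → cmpi [RI]
  rd@[25:23]=0x0 ⇒ %r0
  imm@[22:0]=0x41c4e4 ⇒ #4310244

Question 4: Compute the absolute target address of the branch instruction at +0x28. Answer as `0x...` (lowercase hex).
[28] d8 ff ff e7 → 0xe7ffffd8
  op=0xe7ffffd8>>26=0x39 ⇒ beq (J)
  imm: (w>>0)&0x3ffffff=0x3ffffd8 (s26→-40) → #-40
  target = base 0x64bc + off 0x28 + 4 + imm -40 = 0x64c0

0x64c0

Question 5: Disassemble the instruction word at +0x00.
off 0x00: read 00 00 00 e4 as little → 0xe4000000
  opcode bits[31:26]=0x39: beq/J
  [25:0] imm=0 = #0

beq #0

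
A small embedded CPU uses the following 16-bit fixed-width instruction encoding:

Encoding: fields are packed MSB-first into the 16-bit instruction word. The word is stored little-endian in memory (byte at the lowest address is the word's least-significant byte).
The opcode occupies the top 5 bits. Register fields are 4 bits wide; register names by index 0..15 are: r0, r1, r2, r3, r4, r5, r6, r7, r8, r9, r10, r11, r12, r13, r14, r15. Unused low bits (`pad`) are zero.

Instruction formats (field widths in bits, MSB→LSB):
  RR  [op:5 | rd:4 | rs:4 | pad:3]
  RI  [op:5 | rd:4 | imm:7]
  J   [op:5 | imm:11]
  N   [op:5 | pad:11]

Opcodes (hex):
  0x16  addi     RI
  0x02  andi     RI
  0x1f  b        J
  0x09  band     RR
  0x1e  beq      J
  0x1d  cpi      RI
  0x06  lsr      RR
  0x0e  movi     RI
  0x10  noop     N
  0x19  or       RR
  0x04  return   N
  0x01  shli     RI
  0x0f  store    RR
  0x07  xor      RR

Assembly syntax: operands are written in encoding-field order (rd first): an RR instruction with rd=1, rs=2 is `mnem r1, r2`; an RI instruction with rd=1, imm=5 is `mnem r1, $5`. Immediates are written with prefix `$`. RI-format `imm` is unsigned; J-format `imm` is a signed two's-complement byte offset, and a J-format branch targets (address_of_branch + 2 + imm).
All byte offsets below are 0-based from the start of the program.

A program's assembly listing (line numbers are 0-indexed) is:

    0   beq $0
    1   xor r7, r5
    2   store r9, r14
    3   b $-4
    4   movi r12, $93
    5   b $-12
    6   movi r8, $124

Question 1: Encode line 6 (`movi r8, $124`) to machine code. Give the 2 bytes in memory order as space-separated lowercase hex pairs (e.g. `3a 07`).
6. movi fields op=0xe:5|rd=8:4|imm=124:7 → word 747ch → 7c 74

7c 74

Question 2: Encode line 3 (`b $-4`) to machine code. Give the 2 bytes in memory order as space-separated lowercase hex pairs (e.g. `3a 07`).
line 3 (b): pack op=0x1f:5|imm=-4:11 = 0xfffc; little→ fc ff

fc ff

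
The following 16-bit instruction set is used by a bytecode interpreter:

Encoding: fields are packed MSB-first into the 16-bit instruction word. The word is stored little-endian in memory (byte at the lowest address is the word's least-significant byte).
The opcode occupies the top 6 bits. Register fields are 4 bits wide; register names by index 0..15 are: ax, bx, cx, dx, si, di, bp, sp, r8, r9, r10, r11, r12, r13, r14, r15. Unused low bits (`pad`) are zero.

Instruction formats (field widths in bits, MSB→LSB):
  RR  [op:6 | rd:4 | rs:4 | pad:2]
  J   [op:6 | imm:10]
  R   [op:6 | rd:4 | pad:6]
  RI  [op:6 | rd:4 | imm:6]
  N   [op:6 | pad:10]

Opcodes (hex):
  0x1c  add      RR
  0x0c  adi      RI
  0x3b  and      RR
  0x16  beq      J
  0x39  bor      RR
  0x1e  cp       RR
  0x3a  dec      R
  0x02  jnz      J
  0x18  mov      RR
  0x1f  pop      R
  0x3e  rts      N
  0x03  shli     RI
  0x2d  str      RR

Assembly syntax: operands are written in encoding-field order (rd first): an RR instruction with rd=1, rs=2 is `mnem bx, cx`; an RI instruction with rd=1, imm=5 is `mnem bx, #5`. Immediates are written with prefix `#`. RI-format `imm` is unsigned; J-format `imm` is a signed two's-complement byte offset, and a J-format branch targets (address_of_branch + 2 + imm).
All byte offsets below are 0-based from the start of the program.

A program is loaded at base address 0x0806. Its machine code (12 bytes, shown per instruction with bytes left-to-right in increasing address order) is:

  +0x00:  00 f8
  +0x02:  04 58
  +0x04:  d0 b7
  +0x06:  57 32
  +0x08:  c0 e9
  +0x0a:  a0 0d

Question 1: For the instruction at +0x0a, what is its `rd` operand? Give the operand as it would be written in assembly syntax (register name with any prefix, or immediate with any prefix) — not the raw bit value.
+0x0a: a0 0d ⇒ word 0x0da0 (little)
  op=0x0da0>>10=0x3 ⇒ shli (RI)
  rd@[9:6]=0x6 ⇒ bp
  imm@[5:0]=0x20 ⇒ #32

bp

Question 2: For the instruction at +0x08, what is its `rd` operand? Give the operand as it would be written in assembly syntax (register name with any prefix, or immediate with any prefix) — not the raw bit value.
sp

+0x08: c0 e9 ⇒ word 0xe9c0 (little)
  top 6b → 0x3a → dec [R]
  rd@[9:6]=0x7 ⇒ sp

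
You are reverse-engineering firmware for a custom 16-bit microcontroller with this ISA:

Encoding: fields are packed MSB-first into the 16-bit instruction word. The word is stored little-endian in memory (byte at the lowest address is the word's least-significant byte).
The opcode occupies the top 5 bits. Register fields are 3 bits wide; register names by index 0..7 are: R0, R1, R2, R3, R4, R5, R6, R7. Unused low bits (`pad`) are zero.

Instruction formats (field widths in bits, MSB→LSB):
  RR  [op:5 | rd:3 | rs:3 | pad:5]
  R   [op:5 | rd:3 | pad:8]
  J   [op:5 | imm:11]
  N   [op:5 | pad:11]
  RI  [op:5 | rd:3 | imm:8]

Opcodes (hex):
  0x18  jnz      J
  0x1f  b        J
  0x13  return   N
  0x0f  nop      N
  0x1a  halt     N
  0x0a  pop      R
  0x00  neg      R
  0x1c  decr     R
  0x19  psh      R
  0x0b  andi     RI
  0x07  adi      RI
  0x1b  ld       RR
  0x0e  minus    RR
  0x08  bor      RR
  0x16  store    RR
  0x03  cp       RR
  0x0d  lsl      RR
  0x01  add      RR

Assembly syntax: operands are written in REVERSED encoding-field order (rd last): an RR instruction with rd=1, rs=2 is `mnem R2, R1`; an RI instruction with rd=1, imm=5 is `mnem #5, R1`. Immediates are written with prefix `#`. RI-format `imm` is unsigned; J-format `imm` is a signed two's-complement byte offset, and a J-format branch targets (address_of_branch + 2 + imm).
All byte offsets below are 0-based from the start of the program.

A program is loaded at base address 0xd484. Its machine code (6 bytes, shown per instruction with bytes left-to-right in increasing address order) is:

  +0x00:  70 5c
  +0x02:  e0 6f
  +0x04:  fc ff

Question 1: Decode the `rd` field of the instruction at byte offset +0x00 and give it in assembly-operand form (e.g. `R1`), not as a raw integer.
R4

@+00  little-endian(70 5c) = 0x5c70
  top 5b → 0xb → andi [RI]
  rd@[10:8]=0x4 ⇒ R4
  imm@[7:0]=0x70 ⇒ #112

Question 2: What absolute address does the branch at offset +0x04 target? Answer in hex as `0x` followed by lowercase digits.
0xd486

off 0x04: read fc ff as little → 0xfffc
  op=0xfffc>>11=0x1f ⇒ b (J)
  imm@[10:0]=0x7fc (s11→-4) ⇒ #-4
  target = base 0xd484 + off 0x04 + 2 + imm -4 = 0xd486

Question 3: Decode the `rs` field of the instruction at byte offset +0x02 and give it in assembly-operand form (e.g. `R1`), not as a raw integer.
+0x02: e0 6f ⇒ word 0x6fe0 (little)
  opcode bits[15:11]=0xd: lsl/RR
  rd@[10:8]=0x7 ⇒ R7
  rs@[7:5]=0x7 ⇒ R7

R7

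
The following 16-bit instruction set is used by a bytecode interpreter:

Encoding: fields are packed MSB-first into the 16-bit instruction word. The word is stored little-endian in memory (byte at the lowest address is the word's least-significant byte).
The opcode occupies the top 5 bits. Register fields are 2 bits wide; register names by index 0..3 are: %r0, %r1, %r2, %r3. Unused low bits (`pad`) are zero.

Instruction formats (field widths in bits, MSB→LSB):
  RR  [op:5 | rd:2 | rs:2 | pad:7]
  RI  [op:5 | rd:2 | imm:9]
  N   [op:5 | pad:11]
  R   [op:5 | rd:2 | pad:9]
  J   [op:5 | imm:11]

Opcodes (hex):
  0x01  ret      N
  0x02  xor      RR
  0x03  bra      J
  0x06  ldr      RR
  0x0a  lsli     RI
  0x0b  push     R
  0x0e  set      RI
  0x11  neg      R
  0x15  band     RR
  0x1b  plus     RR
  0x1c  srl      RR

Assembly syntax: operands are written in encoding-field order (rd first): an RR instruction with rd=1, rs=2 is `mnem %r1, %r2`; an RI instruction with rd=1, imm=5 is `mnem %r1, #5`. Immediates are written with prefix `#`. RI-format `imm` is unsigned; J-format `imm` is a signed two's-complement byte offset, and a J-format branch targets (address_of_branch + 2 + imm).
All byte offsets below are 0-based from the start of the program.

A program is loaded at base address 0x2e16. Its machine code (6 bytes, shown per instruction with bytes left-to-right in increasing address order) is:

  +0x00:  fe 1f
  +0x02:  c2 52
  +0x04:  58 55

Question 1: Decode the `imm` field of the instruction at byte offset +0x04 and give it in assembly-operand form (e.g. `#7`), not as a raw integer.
#344

@+04  little-endian(58 55) = 0x5558
  top 5b → 0xa → lsli [RI]
  rd: (w>>9)&0x3=0x2 → %r2
  imm: (w>>0)&0x1ff=0x158 → #344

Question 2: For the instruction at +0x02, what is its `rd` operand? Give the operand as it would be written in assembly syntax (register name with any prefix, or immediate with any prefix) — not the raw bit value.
%r1

@+02  little-endian(c2 52) = 0x52c2
  top 5b → 0xa → lsli [RI]
  rd: (w>>9)&0x3=0x1 → %r1
  imm: (w>>0)&0x1ff=0xc2 → #194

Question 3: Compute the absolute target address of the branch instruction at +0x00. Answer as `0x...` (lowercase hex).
0x2e16

@+00  little-endian(fe 1f) = 0x1ffe
  op=0x1ffe>>11=0x3 ⇒ bra (J)
  [10:0] imm=2046 (s11→-2) = #-2
  target = base 0x2e16 + off 0x00 + 2 + imm -2 = 0x2e16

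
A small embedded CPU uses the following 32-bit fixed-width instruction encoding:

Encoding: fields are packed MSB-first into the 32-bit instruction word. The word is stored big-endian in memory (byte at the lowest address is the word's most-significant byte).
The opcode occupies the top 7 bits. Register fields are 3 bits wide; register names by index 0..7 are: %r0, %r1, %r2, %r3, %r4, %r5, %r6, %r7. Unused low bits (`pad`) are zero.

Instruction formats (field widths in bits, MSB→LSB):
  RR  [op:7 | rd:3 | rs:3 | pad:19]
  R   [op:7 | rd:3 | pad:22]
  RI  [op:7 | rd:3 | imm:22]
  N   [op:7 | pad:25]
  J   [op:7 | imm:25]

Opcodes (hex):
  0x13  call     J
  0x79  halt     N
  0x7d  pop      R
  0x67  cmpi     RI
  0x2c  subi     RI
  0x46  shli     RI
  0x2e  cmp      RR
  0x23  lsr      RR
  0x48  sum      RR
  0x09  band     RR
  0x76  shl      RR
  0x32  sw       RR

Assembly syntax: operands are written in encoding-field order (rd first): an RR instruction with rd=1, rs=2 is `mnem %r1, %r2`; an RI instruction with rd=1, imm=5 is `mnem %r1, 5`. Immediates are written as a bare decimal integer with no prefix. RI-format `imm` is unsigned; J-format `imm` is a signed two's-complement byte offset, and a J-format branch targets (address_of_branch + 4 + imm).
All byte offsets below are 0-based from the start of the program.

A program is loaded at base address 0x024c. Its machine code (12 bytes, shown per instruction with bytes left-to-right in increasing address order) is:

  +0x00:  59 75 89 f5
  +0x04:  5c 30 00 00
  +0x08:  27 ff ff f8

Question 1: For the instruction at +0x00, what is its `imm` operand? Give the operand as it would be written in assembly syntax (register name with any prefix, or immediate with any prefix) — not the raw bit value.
3508725

@+00  big-endian(59 75 89 f5) = 0x597589f5
  opcode bits[31:25]=0x2c: subi/RI
  rd: (w>>22)&0x7=0x5 → %r5
  imm: (w>>0)&0x3fffff=0x3589f5 → 3508725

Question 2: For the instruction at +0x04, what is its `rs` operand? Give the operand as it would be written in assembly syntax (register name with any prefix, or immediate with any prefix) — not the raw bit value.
%r6

@+04  big-endian(5c 30 00 00) = 0x5c300000
  top 7b → 0x2e → cmp [RR]
  rd@[24:22]=0x0 ⇒ %r0
  rs@[21:19]=0x6 ⇒ %r6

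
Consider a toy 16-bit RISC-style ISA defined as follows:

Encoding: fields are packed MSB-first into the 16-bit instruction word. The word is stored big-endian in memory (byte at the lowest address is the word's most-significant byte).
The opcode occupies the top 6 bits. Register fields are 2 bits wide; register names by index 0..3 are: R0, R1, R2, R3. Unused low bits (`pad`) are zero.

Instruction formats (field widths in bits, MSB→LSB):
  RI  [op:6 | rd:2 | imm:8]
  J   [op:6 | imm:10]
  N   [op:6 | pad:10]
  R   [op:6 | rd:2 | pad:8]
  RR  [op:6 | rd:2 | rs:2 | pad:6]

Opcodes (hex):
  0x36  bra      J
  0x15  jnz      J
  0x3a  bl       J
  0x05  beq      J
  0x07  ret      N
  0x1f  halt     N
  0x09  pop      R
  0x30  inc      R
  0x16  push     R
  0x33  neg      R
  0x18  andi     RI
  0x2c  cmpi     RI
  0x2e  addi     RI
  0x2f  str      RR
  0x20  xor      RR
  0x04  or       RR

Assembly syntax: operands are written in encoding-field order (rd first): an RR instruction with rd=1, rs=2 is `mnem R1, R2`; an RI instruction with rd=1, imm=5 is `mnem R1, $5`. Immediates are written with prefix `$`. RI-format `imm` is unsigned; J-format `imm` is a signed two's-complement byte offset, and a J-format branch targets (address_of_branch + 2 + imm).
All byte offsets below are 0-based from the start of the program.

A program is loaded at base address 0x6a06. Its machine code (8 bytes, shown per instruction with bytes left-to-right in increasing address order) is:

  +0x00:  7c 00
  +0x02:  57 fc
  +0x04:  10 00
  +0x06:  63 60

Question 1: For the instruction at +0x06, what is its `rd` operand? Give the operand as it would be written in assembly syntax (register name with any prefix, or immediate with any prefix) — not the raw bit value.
+0x06: 63 60 ⇒ word 0x6360 (big)
  top 6b → 0x18 → andi [RI]
  rd: (w>>8)&0x3=0x3 → R3
  imm: (w>>0)&0xff=0x60 → $96

R3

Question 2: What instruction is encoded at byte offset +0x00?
off 0x00: read 7c 00 as big → 0x7c00
  opcode bits[15:10]=0x1f: halt/N

halt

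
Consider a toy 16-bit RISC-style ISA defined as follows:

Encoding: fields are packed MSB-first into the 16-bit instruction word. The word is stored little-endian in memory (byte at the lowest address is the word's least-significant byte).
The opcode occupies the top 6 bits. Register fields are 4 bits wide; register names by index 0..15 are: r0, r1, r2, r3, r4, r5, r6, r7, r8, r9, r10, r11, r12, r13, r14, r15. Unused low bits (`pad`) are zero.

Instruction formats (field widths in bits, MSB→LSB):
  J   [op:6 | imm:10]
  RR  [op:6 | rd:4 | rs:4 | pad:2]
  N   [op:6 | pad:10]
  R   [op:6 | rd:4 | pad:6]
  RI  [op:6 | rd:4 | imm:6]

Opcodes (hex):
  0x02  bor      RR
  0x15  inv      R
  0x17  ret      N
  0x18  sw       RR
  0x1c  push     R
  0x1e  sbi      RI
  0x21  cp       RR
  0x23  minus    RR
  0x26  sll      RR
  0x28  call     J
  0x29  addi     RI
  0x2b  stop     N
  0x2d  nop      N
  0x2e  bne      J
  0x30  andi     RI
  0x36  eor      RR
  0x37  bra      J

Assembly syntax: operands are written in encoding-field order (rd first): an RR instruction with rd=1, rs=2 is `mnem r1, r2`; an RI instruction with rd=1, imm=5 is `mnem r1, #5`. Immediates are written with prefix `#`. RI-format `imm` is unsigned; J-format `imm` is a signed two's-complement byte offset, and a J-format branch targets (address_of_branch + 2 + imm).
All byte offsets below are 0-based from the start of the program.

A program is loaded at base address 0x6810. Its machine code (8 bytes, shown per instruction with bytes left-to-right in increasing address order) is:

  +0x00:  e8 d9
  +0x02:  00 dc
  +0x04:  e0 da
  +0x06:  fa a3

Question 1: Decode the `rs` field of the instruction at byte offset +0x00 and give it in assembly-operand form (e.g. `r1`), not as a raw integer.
off 0x00: read e8 d9 as little → 0xd9e8
  opcode bits[15:10]=0x36: eor/RR
  rd: (w>>6)&0xf=0x7 → r7
  rs: (w>>2)&0xf=0xa → r10

r10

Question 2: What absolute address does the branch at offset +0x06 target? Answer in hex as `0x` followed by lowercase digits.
@+06  little-endian(fa a3) = 0xa3fa
  top 6b → 0x28 → call [J]
  imm: (w>>0)&0x3ff=0x3fa (s10→-6) → #-6
  target = base 0x6810 + off 0x06 + 2 + imm -6 = 0x6812

0x6812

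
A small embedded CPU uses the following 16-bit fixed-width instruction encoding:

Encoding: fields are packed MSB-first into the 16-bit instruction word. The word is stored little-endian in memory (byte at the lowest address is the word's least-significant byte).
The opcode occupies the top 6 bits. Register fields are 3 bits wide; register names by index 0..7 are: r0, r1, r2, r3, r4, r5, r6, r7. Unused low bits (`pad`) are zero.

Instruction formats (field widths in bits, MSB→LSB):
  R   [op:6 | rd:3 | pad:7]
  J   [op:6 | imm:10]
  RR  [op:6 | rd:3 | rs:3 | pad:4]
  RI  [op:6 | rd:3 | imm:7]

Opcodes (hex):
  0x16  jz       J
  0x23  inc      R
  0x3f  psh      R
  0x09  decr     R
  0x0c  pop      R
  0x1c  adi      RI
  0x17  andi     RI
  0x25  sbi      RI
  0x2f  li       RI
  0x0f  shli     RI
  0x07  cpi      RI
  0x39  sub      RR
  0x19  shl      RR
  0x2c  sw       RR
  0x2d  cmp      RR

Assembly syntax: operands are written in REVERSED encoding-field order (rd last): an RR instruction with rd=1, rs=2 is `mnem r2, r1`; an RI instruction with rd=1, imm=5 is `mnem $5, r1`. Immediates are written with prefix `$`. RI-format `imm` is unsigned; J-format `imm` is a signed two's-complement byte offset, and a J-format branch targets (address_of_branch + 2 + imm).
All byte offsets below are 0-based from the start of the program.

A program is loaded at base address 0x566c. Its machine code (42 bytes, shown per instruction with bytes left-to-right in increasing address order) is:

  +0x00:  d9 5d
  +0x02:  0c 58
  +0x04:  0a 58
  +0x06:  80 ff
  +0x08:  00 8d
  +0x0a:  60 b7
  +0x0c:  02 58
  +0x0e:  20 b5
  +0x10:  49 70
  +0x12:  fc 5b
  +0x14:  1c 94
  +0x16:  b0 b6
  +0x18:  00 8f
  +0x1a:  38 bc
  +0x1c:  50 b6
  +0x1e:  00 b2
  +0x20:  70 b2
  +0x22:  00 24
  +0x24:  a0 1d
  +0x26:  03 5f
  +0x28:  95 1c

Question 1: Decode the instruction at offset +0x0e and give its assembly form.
cmp r2, r2

@+0e  little-endian(20 b5) = 0xb520
  op=0xb520>>10=0x2d ⇒ cmp (RR)
  rd@[9:7]=0x2 ⇒ r2
  rs@[6:4]=0x2 ⇒ r2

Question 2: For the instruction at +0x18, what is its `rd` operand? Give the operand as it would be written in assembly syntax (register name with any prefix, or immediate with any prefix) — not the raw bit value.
r6

off 0x18: read 00 8f as little → 0x8f00
  op=0x8f00>>10=0x23 ⇒ inc (R)
  [9:7] rd=6 = r6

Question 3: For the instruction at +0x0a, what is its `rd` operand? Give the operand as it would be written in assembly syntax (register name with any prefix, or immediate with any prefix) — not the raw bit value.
@+0a  little-endian(60 b7) = 0xb760
  top 6b → 0x2d → cmp [RR]
  [9:7] rd=6 = r6
  [6:4] rs=6 = r6

r6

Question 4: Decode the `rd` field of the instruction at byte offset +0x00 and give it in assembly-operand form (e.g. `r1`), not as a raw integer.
r3

+0x00: d9 5d ⇒ word 0x5dd9 (little)
  top 6b → 0x17 → andi [RI]
  rd: (w>>7)&0x7=0x3 → r3
  imm: (w>>0)&0x7f=0x59 → $89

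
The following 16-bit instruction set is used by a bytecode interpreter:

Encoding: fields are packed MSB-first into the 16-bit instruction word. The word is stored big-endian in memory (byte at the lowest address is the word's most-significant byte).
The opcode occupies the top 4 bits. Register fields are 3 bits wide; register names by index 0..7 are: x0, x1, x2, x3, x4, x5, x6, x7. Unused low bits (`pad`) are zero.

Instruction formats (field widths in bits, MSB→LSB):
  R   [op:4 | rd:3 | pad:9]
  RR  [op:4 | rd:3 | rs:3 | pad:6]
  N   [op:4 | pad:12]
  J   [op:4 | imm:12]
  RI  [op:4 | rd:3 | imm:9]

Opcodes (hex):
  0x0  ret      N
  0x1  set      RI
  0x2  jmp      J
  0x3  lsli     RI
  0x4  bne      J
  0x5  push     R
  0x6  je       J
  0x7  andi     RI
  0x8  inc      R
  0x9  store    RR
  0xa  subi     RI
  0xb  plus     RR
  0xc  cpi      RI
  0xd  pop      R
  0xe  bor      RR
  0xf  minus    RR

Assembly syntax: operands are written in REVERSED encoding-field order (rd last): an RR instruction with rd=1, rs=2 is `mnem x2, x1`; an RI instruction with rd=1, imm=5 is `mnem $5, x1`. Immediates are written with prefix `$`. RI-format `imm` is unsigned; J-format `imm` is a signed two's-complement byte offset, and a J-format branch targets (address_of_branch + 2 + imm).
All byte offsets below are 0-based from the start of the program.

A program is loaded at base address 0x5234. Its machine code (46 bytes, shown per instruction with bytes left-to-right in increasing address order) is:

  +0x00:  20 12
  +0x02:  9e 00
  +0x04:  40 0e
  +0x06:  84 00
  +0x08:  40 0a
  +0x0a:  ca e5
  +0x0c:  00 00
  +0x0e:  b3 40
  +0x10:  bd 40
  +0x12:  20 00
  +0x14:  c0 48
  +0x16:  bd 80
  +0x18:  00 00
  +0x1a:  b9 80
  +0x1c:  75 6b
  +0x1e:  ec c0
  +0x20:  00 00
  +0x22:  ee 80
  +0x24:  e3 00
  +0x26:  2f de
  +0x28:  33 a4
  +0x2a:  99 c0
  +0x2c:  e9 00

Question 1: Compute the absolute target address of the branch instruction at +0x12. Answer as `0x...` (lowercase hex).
[12] 20 00 → 0x2000
  opcode bits[15:12]=0x2: jmp/J
  [11:0] imm=0 = $0
  target = base 0x5234 + off 0x12 + 2 + imm 0 = 0x5248

0x5248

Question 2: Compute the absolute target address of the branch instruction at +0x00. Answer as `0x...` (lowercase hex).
off 0x00: read 20 12 as big → 0x2012
  op=0x2012>>12=0x2 ⇒ jmp (J)
  imm: (w>>0)&0xfff=0x12 → $18
  target = base 0x5234 + off 0x00 + 2 + imm 18 = 0x5248

0x5248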